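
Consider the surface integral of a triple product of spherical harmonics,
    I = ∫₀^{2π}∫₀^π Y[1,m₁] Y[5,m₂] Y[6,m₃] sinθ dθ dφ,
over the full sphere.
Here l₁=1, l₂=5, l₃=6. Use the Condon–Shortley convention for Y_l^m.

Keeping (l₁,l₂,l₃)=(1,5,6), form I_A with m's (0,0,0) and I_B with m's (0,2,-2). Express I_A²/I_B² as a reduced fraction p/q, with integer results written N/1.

9/8

Same 1,5,6: normalisation and zero-m 3j drop out of the ratio.
A: Δ: 0! 2! 10! / 13! → 1/858; sum: t=0:+1/14400 = 1/14400; 3j²(1 5 6; 0 0 0) = Δ·Π!·Σ² = 6/143  (sign +1)
B: Δ: 0! 2! 10! / 13! → 1/858; sum: t=0:+1/30240 = 1/30240; 3j²(1 5 6; 0 2 -2) = Δ·Π!·Σ² = 16/429  (sign +1)
I_A²/I_B² = (6/143)/(16/429) = 9/8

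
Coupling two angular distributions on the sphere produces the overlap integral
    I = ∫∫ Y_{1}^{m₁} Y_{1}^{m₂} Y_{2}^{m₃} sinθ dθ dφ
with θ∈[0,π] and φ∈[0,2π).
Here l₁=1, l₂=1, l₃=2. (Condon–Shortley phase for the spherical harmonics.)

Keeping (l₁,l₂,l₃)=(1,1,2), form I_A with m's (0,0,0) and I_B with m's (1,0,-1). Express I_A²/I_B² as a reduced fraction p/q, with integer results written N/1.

Shared (l₁,l₂,l₃)=(1,1,2): N and (l;000)² cancel in I_A²/I_B².
A: Δ = 0!·2!·2!/5! = 1/30; Racah Σ t=0..0: t=0:+1/1 = 1/1; ⇒ 3j(1 1 2; 0 0 0)² = 2/15, sgn +1
B: Δ = 0!·2!·2!/5! = 1/30; Racah Σ t=0..0: t=0:+1/2 = 1/2; ⇒ 3j(1 1 2; 1 0 -1)² = 1/10, sgn -1
I_A²/I_B² = (2/15)/(1/10) = 4/3

4/3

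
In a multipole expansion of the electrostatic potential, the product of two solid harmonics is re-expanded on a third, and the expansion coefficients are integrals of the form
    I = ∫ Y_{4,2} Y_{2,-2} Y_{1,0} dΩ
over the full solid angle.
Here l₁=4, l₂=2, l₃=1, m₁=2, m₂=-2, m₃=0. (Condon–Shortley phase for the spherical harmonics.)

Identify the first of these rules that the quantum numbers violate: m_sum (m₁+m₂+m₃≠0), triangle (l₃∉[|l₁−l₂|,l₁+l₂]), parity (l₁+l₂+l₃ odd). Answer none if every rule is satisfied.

m₁+m₂+m₃ = 2 − 2 + 0 = 0  ✓
triangle: |4−2|=2 ≤ l₃=1 ≤ 4+2=6  ✗
parity: l₁+l₂+l₃ = 7 is odd

triangle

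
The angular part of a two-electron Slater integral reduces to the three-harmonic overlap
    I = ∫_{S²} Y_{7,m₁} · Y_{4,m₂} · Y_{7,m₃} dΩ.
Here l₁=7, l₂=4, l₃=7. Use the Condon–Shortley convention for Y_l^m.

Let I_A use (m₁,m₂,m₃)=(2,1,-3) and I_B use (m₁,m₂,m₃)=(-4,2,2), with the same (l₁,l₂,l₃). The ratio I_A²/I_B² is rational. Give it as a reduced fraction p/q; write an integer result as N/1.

l's match ⇒ only the (l;m) 3-j factors differ between A and B.
A: triangle coeff Δ(7,4,7) = 1/58198140; Σ_t [1,4]: t=1:−1/2488320 t=2:+1/725760 t=3:−1/1935360 t=4:+1/52254720 = 5/10450944; (3j)²=31250/2909907 [(7 4 7; 2 1 -3)], sign=+1
B: triangle coeff Δ(7,4,7) = 1/58198140; Σ_t [2,4]: t=2:+1/34836480 t=3:−1/2903040 t=4:+1/2903040 = 1/34836480; (3j)²=25/117572 [(7 4 7; -4 2 2)], sign=-1
I_A²/I_B² = (31250/2909907)/(25/117572) = 5000/99

5000/99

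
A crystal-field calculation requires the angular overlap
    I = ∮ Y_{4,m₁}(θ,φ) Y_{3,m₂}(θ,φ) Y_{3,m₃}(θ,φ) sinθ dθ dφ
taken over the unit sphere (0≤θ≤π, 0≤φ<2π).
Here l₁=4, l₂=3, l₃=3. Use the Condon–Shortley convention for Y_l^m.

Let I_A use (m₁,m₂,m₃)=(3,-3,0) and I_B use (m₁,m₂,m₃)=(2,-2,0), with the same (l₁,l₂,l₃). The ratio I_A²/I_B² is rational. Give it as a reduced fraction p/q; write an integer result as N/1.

21/1

Shared (l₁,l₂,l₃)=(4,3,3): N and (l;000)² cancel in I_A²/I_B².
A: Δ = 4!·4!·2!/11! = 1/34650; Racah Σ t=0..0: t=0:+1/288 = 1/288; ⇒ 3j(4 3 3; 3 -3 0)² = 1/22, sgn -1
B: Δ = 4!·4!·2!/11! = 1/34650; Racah Σ t=0..1: t=0:+1/96 t=1:−1/72 = -1/288; ⇒ 3j(4 3 3; 2 -2 0)² = 1/462, sgn +1
I_A²/I_B² = (1/22)/(1/462) = 21/1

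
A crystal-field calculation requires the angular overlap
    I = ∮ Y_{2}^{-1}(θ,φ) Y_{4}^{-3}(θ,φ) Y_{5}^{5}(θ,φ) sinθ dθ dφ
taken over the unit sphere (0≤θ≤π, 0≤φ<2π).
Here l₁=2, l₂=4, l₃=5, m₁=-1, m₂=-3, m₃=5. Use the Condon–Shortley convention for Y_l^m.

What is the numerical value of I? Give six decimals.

0.000000

m-sum = -1 − 3 + 5 = 1 ≠ 0 ⇒ I = 0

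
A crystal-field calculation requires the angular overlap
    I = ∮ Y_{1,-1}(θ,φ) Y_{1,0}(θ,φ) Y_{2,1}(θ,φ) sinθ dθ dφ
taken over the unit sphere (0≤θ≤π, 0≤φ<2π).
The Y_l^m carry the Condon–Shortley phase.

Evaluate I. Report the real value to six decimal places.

-0.218510

Checks pass: Σm=0; 4 even; l₃=2∈[0,2].
(2·1+1)(2·1+1)(2·2+1) = 45
Δ: 0! 2! 2! / 5! → 1/30
sum: t=0:+1/1 = 1/1
3j²(1 1 2; 0 0 0) = Δ·Π!·Σ² = 2/15  (sign +1)
sum: t=0:+1/2 = 1/2
3j²(1 1 2; -1 0 1) = Δ·Π!·Σ² = 1/10  (sign -1)
combine: 4πI² = 45·2/15·1/10 = 3/5
take √, sign -1: I = -0.21850969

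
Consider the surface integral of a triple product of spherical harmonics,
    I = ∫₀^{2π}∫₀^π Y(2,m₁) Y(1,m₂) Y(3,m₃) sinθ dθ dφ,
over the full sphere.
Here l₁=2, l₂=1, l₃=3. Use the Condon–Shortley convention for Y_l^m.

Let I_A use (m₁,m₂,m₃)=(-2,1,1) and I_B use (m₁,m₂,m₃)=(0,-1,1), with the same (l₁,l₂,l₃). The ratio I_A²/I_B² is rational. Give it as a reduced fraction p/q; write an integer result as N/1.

1/6

Same 2,1,3: normalisation and zero-m 3j drop out of the ratio.
A: Δ: 0! 4! 2! / 7! → 1/105; sum: t=0:+1/48 = 1/48; 3j²(2 1 3; -2 1 1) = Δ·Π!·Σ² = 1/105  (sign +1)
B: Δ: 0! 4! 2! / 7! → 1/105; sum: t=0:+1/8 = 1/8; 3j²(2 1 3; 0 -1 1) = Δ·Π!·Σ² = 2/35  (sign +1)
I_A²/I_B² = (1/105)/(2/35) = 1/6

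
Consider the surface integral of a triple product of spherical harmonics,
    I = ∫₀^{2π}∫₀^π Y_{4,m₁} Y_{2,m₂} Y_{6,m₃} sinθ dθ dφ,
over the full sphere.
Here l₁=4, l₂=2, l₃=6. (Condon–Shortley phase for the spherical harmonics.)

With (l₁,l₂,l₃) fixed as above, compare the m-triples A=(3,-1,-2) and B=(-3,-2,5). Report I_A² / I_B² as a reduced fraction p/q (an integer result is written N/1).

Same 4,2,6: normalisation and zero-m 3j drop out of the ratio.
A: Δ: 0! 8! 4! / 13! → 1/6435; sum: t=0:+1/30240 = 1/30240; 3j²(4 2 6; 3 -1 -2) = Δ·Π!·Σ² = 32/6435  (sign +1)
B: Δ: 0! 8! 4! / 13! → 1/6435; sum: t=0:+1/120960 = 1/120960; 3j²(4 2 6; -3 -2 5) = Δ·Π!·Σ² = 2/39  (sign -1)
I_A²/I_B² = (32/6435)/(2/39) = 16/165

16/165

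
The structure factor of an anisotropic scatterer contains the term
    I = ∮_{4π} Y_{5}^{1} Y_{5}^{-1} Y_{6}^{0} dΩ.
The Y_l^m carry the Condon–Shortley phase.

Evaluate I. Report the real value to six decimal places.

m-sum 0 ✓  L=16 even ✓  0≤6≤10 ✓
Π(2lᵢ+1) = 11×11×13 = 1573
triangle coeff Δ(5,5,6) = 1/28588560
Σ_t [0,4]: t=0:+1/345600 t=1:−1/13824 t=2:+1/5184 t=3:−1/13824 t=4:+1/345600 = 7/129600
(3j)²=80/7293 [(5 5 6; 0 0 0)], sign=+1
Σ_t [0,4]: t=0:+1/55296 t=1:−1/7776 t=2:+1/9216 t=3:−1/86400 t=4:+1/12441600 = -7/518400
(3j)²=12/12155 [(5 5 6; 1 -1 0)], sign=-1
⇒ 4πI² = 64/3757
I = (-1)√(64/3757/(4π)) = -0.03681836

-0.036818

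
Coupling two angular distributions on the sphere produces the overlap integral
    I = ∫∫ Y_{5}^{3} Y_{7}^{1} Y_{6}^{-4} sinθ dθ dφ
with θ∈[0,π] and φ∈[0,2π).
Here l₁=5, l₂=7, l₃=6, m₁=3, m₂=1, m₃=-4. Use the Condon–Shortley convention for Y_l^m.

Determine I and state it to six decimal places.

-0.130527

Checks pass: Σm=0; 18 even; l₃=6∈[2,12].
(2·5+1)(2·7+1)(2·6+1) = 2145
Δ: 6! 4! 8! / 19! → 1/174594420
sum: t=1:−1/4147200 t=2:+1/207360 t=3:−1/82944 t=4:+1/207360 t=5:−1/4147200 = -1/345600
3j²(5 7 6; 0 0 0) = Δ·Π!·Σ² = 420/46189  (sign -1)
sum: t=0:+1/116121600 t=1:−1/3628800 t=2:+1/1658880 = 13/38707200
3j²(5 7 6; 3 1 -4) = Δ·Π!·Σ² = 39/3553  (sign +1)
combine: 4πI² = 2145·420/46189·39/3553 = 245700/1147619
take √, sign -1: I = -0.13052653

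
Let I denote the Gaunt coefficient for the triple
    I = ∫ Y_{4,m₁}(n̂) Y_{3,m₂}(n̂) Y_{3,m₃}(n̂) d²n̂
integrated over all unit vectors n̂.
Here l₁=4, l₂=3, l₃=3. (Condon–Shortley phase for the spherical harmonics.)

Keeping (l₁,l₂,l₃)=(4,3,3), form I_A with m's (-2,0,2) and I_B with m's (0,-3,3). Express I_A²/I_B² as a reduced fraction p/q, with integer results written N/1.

Shared (l₁,l₂,l₃)=(4,3,3): N and (l;000)² cancel in I_A²/I_B².
A: Δ = 4!·4!·2!/11! = 1/34650; Racah Σ t=2..3: t=2:+1/96 t=3:−1/72 = -1/288; ⇒ 3j(4 3 3; -2 0 2)² = 1/462, sgn +1
B: Δ = 4!·4!·2!/11! = 1/34650; Racah Σ t=0..0: t=0:+1/1152 = 1/1152; ⇒ 3j(4 3 3; 0 -3 3)² = 1/154, sgn +1
I_A²/I_B² = (1/462)/(1/154) = 1/3

1/3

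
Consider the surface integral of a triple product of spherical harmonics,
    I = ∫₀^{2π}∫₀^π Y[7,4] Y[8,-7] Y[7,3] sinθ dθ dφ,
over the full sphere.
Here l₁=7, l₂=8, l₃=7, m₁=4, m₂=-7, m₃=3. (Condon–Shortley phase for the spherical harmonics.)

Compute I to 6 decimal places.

-0.051493

Rules hold: Σm=0, L=22 even, 1≤7≤15.
N = 15·17·15 = 3825
Δ = 8!·6!·8!/23! = 1/22086194130
Racah Σ t=1..7: t=1:−1/18289152000 t=2:+1/248832000 t=3:−1/24883200 t=4:+1/11943936 t=5:−1/24883200 t=6:+1/248832000 t=7:−1/18289152000 = 11/975421440
⇒ 3j(7 8 7; 0 0 0)² = 1750/289731, sgn -1
Racah Σ t=0..1: t=0:+1/7315660800 t=1:−1/9754214400 = 1/29262643200
⇒ 3j(7 8 7; 4 -7 3)² = 75/52003, sgn +1
4πI² = N·(3j₀)²·(3jₘ)² = 1406250/42204149
I = -1·√(0.0333202/4π) = -0.05149307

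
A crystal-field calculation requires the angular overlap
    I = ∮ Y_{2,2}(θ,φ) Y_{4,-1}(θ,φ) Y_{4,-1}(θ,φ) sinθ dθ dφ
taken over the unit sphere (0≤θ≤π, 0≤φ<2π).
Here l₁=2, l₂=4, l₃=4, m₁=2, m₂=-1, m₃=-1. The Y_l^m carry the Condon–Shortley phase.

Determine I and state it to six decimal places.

0.200662

Rules hold: Σm=0, L=10 even, 2≤4≤6.
N = 5·9·9 = 405
Δ = 2!·2!·6!/11! = 1/13860
Racah Σ t=0..2: t=0:+1/192 t=1:−1/36 t=2:+1/192 = -5/288
⇒ 3j(2 4 4; 0 0 0)² = 20/693, sgn -1
Racah Σ t=0..0: t=0:+1/144 = 1/144
⇒ 3j(2 4 4; 2 -1 -1)² = 10/231, sgn -1
4πI² = N·(3j₀)²·(3jₘ)² = 3000/5929
I = +1·√(0.505988/4π) = 0.20066192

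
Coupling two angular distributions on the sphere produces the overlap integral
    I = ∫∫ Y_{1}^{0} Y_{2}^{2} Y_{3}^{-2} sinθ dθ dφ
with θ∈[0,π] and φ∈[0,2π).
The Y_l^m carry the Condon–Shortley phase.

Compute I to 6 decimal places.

Checks pass: Σm=0; 6 even; l₃=3∈[1,3].
(2·1+1)(2·2+1)(2·3+1) = 105
Δ: 0! 2! 4! / 7! → 1/105
sum: t=0:+1/4 = 1/4
3j²(1 2 3; 0 0 0) = Δ·Π!·Σ² = 3/35  (sign -1)
sum: t=0:+1/24 = 1/24
3j²(1 2 3; 0 2 -2) = Δ·Π!·Σ² = 1/21  (sign -1)
combine: 4πI² = 105·3/35·1/21 = 3/7
take √, sign +1: I = 0.18467439

0.184674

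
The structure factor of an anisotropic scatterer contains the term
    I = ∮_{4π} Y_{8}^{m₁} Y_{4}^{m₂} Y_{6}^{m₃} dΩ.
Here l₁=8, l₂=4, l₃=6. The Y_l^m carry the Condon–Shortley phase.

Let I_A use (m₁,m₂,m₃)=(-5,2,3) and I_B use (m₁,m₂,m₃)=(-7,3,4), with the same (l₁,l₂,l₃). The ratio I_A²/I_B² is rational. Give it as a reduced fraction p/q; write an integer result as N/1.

Shared (l₁,l₂,l₃)=(8,4,6): N and (l;000)² cancel in I_A²/I_B².
A: Δ = 6!·10!·2!/19! = 1/23279256; Racah Σ t=4..6: t=4:+1/34836480 t=5:−1/9676800 t=6:+1/43545600 = -1/19353600; ⇒ 3j(8 4 6; -5 2 3)² = 243/18088, sgn +1
B: Δ = 6!·10!·2!/19! = 1/23279256; Racah Σ t=5..6: t=5:−1/870912000 t=6:+1/261273600 = 1/373248000; ⇒ 3j(8 4 6; -7 3 4)² = 343/23256, sgn +1
I_A²/I_B² = (243/18088)/(343/23256) = 2187/2401

2187/2401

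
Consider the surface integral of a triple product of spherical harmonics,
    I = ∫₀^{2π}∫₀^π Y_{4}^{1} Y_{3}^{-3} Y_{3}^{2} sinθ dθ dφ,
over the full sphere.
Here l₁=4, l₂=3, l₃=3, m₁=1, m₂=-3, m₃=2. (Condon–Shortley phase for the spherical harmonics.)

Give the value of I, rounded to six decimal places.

Rules hold: Σm=0, L=10 even, 1≤3≤7.
N = 9·7·7 = 441
Δ = 4!·4!·2!/11! = 1/34650
Racah Σ t=1..3: t=1:−1/72 t=2:+1/16 t=3:−1/72 = 5/144
⇒ 3j(4 3 3; 0 0 0)² = 2/77, sgn -1
Racah Σ t=0..0: t=0:+1/288 = 1/288
⇒ 3j(4 3 3; 1 -3 2)² = 5/231, sgn -1
4πI² = N·(3j₀)²·(3jₘ)² = 30/121
I = +1·√(0.247934/4π) = 0.14046335

0.140463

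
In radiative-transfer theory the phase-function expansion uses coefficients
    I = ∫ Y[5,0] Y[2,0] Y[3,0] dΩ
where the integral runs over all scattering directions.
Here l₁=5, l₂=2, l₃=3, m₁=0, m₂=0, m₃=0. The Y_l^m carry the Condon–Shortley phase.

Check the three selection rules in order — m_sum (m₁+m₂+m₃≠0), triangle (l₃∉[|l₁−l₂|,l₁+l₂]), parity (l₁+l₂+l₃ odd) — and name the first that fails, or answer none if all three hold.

azimuthal sum: 0 + 0 + 0 = 0  ✓
3 ≤ 3 ≤ 7 (triangle on l)  ✓
L = 5 + 2 + 3 = 10 (even)  ✓

none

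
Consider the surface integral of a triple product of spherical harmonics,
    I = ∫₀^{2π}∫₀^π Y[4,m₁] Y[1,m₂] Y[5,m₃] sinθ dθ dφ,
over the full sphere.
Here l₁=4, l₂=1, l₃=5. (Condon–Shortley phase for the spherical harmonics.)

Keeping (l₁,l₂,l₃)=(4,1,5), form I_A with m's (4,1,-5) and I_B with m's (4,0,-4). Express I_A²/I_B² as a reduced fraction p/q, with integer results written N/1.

Shared (l₁,l₂,l₃)=(4,1,5): N and (l;000)² cancel in I_A²/I_B².
A: Δ = 0!·8!·2!/11! = 1/495; Racah Σ t=0..0: t=0:+1/80640 = 1/80640; ⇒ 3j(4 1 5; 4 1 -5)² = 1/11, sgn +1
B: Δ = 0!·8!·2!/11! = 1/495; Racah Σ t=0..0: t=0:+1/40320 = 1/40320; ⇒ 3j(4 1 5; 4 0 -4)² = 1/55, sgn -1
I_A²/I_B² = (1/11)/(1/55) = 5/1

5/1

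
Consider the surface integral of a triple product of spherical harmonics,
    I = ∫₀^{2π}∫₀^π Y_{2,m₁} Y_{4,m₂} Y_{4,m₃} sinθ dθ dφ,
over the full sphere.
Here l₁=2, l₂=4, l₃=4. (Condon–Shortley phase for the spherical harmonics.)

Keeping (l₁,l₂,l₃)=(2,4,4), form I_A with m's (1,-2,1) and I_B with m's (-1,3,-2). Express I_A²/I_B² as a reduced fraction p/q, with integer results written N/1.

l's match ⇒ only the (l;m) 3-j factors differ between A and B.
A: triangle coeff Δ(2,4,4) = 1/13860; Σ_t [0,1]: t=0:+1/96 t=1:−1/240 = 1/160; (3j)²=27/1540 [(2 4 4; 1 -2 1)], sign=-1
B: triangle coeff Δ(2,4,4) = 1/13860; Σ_t [1,2]: t=1:−1/1440 t=2:+1/240 = 1/288; (3j)²=5/132 [(2 4 4; -1 3 -2)], sign=+1
I_A²/I_B² = (27/1540)/(5/132) = 81/175

81/175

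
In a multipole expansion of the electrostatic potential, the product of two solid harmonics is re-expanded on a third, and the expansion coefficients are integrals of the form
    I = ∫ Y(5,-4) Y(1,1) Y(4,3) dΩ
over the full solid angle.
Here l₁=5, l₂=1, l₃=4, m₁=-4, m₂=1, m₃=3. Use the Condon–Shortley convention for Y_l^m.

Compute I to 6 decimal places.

m-sum 0 ✓  L=10 even ✓  4≤4≤6 ✓
Π(2lᵢ+1) = 11×3×9 = 297
triangle coeff Δ(5,1,4) = 1/495
Σ_t [1,1]: t=1:−1/576 = -1/576
(3j)²=5/99 [(5 1 4; 0 0 0)], sign=-1
Σ_t [2,2]: t=2:+1/10080 = 1/10080
(3j)²=4/55 [(5 1 4; -4 1 3)], sign=-1
⇒ 4πI² = 12/11
I = (+1)√(12/11/(4π)) = 0.29463840

0.294638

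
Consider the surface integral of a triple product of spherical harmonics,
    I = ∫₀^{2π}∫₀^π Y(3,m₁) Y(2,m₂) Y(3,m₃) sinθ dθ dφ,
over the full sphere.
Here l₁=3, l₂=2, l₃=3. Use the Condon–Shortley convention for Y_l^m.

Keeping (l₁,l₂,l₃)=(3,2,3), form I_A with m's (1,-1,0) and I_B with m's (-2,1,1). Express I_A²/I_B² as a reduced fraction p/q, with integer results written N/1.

2/15

Shared (l₁,l₂,l₃)=(3,2,3): N and (l;000)² cancel in I_A²/I_B².
A: Δ = 2!·4!·2!/9! = 1/3780; Racah Σ t=0..1: t=0:+1/8 t=1:−1/12 = 1/24; ⇒ 3j(3 2 3; 1 -1 0)² = 1/210, sgn -1
B: Δ = 2!·4!·2!/9! = 1/3780; Racah Σ t=1..2: t=1:−1/48 t=2:+1/12 = 1/16; ⇒ 3j(3 2 3; -2 1 1)² = 1/28, sgn +1
I_A²/I_B² = (1/210)/(1/28) = 2/15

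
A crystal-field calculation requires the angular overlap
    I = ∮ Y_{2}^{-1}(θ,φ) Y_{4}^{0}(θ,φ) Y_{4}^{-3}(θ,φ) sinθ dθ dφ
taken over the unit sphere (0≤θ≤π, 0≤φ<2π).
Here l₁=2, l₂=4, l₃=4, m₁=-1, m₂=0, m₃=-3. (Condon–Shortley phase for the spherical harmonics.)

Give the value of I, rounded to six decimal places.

Σmᵢ = -4 ≠ 0, so the φ-integral vanishes; I = 0

0.000000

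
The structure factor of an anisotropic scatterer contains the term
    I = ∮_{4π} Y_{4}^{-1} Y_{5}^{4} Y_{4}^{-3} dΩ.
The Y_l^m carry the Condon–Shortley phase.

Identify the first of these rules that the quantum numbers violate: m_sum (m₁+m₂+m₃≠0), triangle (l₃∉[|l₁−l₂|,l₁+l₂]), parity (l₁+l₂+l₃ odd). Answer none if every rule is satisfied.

azimuthal sum: -1 + 4 − 3 = 0  ✓
1 ≤ 4 ≤ 9 (triangle on l)  ✓
L = 4 + 5 + 4 = 13 (odd)  ✗

parity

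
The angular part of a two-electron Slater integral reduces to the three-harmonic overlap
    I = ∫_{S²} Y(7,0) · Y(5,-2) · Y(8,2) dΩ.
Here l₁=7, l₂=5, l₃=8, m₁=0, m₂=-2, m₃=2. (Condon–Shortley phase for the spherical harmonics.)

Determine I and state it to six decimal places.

m-sum 0 ✓  L=20 even ✓  2≤8≤12 ✓
Π(2lᵢ+1) = 15×11×17 = 2805
triangle coeff Δ(7,5,8) = 1/814773960
Σ_t [0,4]: t=0:+1/87091200 t=1:−1/4976640 t=2:+1/2073600 t=3:−1/4976640 t=4:+1/87091200 = 1/9676800
(3j)²=360/46189 [(7 5 8; 0 0 0)], sign=+1
Σ_t [0,3]: t=0:+1/26127360 t=1:−1/4976640 t=2:+1/6912000 t=3:−1/74649600 = -41/1306368000
(3j)²=1681/692835 [(7 5 8; 0 -2 2)], sign=-1
⇒ 4πI² = 605160/11408683
I = (-1)√(605160/11408683/(4π)) = -0.06496993

-0.064970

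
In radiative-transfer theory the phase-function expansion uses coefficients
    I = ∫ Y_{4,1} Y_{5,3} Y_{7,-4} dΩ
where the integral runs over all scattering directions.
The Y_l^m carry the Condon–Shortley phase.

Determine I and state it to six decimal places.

m-sum 0 ✓  L=16 even ✓  1≤7≤9 ✓
Π(2lᵢ+1) = 9×11×15 = 1485
triangle coeff Δ(4,5,7) = 1/6126120
Σ_t [0,2]: t=0:+1/69120 t=1:−1/20736 t=2:+1/69120 = -1/51840
(3j)²=280/21879 [(4 5 7; 0 0 0)], sign=+1
Σ_t [0,2]: t=0:+1/2903040 t=1:−1/241920 t=2:+1/345600 = -13/14515200
(3j)²=13/7140 [(4 5 7; 1 3 -4)], sign=+1
⇒ 4πI² = 10/289
I = (+1)√(10/289/(4π)) = 0.05247424

0.052474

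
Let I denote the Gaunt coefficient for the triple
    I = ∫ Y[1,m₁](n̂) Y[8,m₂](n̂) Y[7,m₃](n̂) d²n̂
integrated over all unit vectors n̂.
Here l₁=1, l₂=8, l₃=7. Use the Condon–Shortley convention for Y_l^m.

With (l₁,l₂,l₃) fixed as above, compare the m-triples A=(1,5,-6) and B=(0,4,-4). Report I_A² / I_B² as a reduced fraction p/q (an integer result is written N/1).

1/16

Shared (l₁,l₂,l₃)=(1,8,7): N and (l;000)² cancel in I_A²/I_B².
A: Δ = 2!·0!·14!/17! = 1/2040; Racah Σ t=0..0: t=0:+1/12454041600 = 1/12454041600; ⇒ 3j(1 8 7; 1 5 -6)² = 1/680, sgn -1
B: Δ = 2!·0!·14!/17! = 1/2040; Racah Σ t=1..1: t=1:−1/239500800 = -1/239500800; ⇒ 3j(1 8 7; 0 4 -4)² = 2/85, sgn +1
I_A²/I_B² = (1/680)/(2/85) = 1/16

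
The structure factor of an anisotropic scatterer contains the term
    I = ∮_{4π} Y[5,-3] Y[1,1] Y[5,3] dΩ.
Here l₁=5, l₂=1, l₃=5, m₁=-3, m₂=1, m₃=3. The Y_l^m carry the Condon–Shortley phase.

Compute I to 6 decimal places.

Σmᵢ = 1 ≠ 0, so the φ-integral vanishes; I = 0

0.000000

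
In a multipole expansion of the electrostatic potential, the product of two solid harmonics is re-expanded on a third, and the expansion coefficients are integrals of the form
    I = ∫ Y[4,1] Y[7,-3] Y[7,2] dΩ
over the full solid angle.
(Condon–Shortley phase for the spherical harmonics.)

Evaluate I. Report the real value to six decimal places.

-0.130365

Checks pass: Σm=0; 18 even; l₃=7∈[3,11].
(2·4+1)(2·7+1)(2·7+1) = 2025
Δ: 4! 4! 10! / 19! → 1/58198140
sum: t=0:+1/17418240 t=1:−1/622080 t=2:+1/230400 t=3:−1/622080 t=4:+1/17418240 = 1/806400
3j²(4 7 7; 0 0 0) = Δ·Π!·Σ² = 2268/230945  (sign -1)
sum: t=0:+1/2488320 t=1:−1/725760 t=2:+1/1935360 t=3:−1/52254720 = -5/10450944
3j²(4 7 7; 1 -3 2) = Δ·Π!·Σ² = 31250/2909907  (sign +1)
combine: 4πI² = 2025·2268/230945·31250/2909907 = 455625000/2133423721
take √, sign -1: I = -0.13036478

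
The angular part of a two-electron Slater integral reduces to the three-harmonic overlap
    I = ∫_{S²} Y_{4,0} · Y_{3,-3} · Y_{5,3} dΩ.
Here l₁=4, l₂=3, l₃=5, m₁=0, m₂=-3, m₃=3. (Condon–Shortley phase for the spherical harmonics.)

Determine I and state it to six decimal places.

0.196280

Rules hold: Σm=0, L=12 even, 1≤5≤7.
N = 9·7·11 = 693
Δ = 2!·6!·4!/13! = 1/180180
Racah Σ t=0..2: t=0:+1/576 t=1:−1/144 t=2:+1/576 = -1/288
⇒ 3j(4 3 5; 0 0 0)² = 20/1001, sgn +1
Racah Σ t=0..0: t=0:+1/2304 = 1/2304
⇒ 3j(4 3 5; 0 -3 3)² = 5/143, sgn +1
4πI² = N·(3j₀)²·(3jₘ)² = 900/1859
I = +1·√(0.484131/4π) = 0.19628026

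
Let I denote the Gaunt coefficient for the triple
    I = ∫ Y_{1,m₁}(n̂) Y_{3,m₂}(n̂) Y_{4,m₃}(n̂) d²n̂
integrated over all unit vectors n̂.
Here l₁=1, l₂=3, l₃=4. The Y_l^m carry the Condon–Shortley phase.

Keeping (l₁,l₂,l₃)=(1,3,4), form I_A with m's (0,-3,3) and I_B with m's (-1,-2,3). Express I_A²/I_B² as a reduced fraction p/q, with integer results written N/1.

Shared (l₁,l₂,l₃)=(1,3,4): N and (l;000)² cancel in I_A²/I_B².
A: Δ = 0!·2!·6!/9! = 1/252; Racah Σ t=0..0: t=0:+1/720 = 1/720; ⇒ 3j(1 3 4; 0 -3 3)² = 1/36, sgn -1
B: Δ = 0!·2!·6!/9! = 1/252; Racah Σ t=0..0: t=0:+1/240 = 1/240; ⇒ 3j(1 3 4; -1 -2 3)² = 1/12, sgn -1
I_A²/I_B² = (1/36)/(1/12) = 1/3

1/3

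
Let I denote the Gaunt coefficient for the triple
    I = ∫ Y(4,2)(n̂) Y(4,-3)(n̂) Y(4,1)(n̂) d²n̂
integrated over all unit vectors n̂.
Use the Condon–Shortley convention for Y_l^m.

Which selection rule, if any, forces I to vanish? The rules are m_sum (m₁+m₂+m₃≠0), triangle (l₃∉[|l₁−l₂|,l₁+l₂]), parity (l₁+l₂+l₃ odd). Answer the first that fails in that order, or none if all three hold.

Σmᵢ = 0  ✓
l₃∈[|l₁−l₂|,l₁+l₂]=[0,8], have l₃=4  ✓
Σlᵢ = 12 ⇒ even  ✓

none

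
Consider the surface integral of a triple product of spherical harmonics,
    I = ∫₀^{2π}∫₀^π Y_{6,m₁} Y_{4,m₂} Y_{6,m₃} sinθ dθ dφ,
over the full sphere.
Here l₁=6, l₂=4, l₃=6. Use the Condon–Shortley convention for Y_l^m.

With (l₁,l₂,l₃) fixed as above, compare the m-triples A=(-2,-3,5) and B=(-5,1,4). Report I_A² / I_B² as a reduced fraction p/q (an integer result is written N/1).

l's match ⇒ only the (l;m) 3-j factors differ between A and B.
A: triangle coeff Δ(6,4,6) = 1/15315300; Σ_t [0,1]: t=0:+1/5806080 t=1:−1/725760 = -1/829440; (3j)²=49/2652 [(6 4 6; -2 -3 5)], sign=+1
B: triangle coeff Δ(6,4,6) = 1/15315300; Σ_t [3,4]: t=3:−1/967680 t=4:+1/725760 = 1/2903040; (3j)²=5/3094 [(6 4 6; -5 1 4)], sign=+1
I_A²/I_B² = (49/2652)/(5/3094) = 343/30

343/30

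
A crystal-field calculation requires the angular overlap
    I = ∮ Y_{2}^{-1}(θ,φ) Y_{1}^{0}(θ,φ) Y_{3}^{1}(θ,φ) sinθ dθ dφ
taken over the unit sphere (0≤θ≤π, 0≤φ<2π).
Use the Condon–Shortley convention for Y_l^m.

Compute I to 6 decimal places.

Checks pass: Σm=0; 6 even; l₃=3∈[1,3].
(2·2+1)(2·1+1)(2·3+1) = 105
Δ: 0! 4! 2! / 7! → 1/105
sum: t=0:+1/4 = 1/4
3j²(2 1 3; 0 0 0) = Δ·Π!·Σ² = 3/35  (sign -1)
sum: t=0:+1/6 = 1/6
3j²(2 1 3; -1 0 1) = Δ·Π!·Σ² = 8/105  (sign +1)
combine: 4πI² = 105·3/35·8/105 = 24/35
take √, sign -1: I = -0.23359668

-0.233597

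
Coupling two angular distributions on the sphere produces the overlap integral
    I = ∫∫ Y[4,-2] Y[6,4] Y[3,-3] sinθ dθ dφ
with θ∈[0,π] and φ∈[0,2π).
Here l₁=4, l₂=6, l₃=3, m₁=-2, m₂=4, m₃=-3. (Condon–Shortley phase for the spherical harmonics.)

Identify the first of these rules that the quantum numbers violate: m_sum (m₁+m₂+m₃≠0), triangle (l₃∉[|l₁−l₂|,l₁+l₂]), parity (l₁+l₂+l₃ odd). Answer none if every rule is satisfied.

m_sum

m₁+m₂+m₃ = -2 + 4 − 3 = -1  ✗
triangle: |4−6|=2 ≤ l₃=3 ≤ 4+6=10
parity: l₁+l₂+l₃ = 13 is odd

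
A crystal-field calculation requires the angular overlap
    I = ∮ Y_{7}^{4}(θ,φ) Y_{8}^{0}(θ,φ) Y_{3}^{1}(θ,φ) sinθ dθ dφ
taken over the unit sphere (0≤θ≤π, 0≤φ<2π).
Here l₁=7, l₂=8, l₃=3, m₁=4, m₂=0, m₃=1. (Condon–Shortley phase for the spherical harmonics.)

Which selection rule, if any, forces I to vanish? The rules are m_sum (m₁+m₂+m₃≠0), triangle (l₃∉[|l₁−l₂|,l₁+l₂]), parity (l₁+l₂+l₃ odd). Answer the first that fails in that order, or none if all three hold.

m_sum

Σmᵢ = 5  ✗
l₃∈[|l₁−l₂|,l₁+l₂]=[1,15], have l₃=3
Σlᵢ = 18 ⇒ even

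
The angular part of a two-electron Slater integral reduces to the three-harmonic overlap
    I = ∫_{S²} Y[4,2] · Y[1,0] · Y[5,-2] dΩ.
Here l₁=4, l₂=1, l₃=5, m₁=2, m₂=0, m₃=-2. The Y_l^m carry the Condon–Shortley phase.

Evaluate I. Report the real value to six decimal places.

0.225034

m-sum 0 ✓  L=10 even ✓  3≤5≤5 ✓
Π(2lᵢ+1) = 9×3×11 = 297
triangle coeff Δ(4,1,5) = 1/495
Σ_t [0,0]: t=0:+1/576 = 1/576
(3j)²=5/99 [(4 1 5; 0 0 0)], sign=-1
Σ_t [0,0]: t=0:+1/1440 = 1/1440
(3j)²=7/165 [(4 1 5; 2 0 -2)], sign=-1
⇒ 4πI² = 7/11
I = (+1)√(7/11/(4π)) = 0.22503380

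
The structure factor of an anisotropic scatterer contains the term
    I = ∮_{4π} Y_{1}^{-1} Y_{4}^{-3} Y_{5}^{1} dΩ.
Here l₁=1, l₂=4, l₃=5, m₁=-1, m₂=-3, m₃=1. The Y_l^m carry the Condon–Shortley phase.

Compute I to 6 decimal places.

m-sum = -1 − 3 + 1 = -3 ≠ 0 ⇒ I = 0

0.000000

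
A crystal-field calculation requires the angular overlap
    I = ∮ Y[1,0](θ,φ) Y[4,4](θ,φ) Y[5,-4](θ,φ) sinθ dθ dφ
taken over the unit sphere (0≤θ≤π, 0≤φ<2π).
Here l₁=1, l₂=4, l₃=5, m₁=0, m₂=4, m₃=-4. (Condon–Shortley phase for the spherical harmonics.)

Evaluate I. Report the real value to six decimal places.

0.147319

m-sum 0 ✓  L=10 even ✓  3≤5≤5 ✓
Π(2lᵢ+1) = 3×9×11 = 297
triangle coeff Δ(1,4,5) = 1/495
Σ_t [0,0]: t=0:+1/576 = 1/576
(3j)²=5/99 [(1 4 5; 0 0 0)], sign=-1
Σ_t [0,0]: t=0:+1/40320 = 1/40320
(3j)²=1/55 [(1 4 5; 0 4 -4)], sign=-1
⇒ 4πI² = 3/11
I = (+1)√(3/11/(4π)) = 0.14731920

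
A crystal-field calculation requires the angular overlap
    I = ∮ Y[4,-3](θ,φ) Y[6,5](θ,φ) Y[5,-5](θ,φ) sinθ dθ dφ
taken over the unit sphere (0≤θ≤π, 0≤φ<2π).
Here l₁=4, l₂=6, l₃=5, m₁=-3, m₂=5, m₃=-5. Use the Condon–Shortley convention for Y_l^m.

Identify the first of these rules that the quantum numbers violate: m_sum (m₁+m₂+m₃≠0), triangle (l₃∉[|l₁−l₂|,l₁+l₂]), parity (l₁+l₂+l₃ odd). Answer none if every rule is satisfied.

m_sum

m₁+m₂+m₃ = -3 + 5 − 5 = -3  ✗
triangle: |4−6|=2 ≤ l₃=5 ≤ 4+6=10
parity: l₁+l₂+l₃ = 15 is odd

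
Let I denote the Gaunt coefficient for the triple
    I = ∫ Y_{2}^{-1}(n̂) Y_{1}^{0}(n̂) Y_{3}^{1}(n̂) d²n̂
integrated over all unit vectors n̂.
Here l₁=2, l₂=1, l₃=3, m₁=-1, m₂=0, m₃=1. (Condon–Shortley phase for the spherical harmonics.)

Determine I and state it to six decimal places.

-0.233597

Checks pass: Σm=0; 6 even; l₃=3∈[1,3].
(2·2+1)(2·1+1)(2·3+1) = 105
Δ: 0! 4! 2! / 7! → 1/105
sum: t=0:+1/4 = 1/4
3j²(2 1 3; 0 0 0) = Δ·Π!·Σ² = 3/35  (sign -1)
sum: t=0:+1/6 = 1/6
3j²(2 1 3; -1 0 1) = Δ·Π!·Σ² = 8/105  (sign +1)
combine: 4πI² = 105·3/35·8/105 = 24/35
take √, sign -1: I = -0.23359668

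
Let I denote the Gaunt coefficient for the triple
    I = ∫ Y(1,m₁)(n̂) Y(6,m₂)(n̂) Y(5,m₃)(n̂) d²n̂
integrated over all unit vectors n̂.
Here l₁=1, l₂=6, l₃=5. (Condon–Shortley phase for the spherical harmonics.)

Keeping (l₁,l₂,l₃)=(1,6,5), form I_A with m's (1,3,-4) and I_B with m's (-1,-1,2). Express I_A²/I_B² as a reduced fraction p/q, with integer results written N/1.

l's match ⇒ only the (l;m) 3-j factors differ between A and B.
A: triangle coeff Δ(1,6,5) = 1/858; Σ_t [0,0]: t=0:+1/725760 = 1/725760; (3j)²=1/286 [(1 6 5; 1 3 -4)], sign=-1
B: triangle coeff Δ(1,6,5) = 1/858; Σ_t [2,2]: t=2:+1/60480 = 1/60480; (3j)²=5/429 [(1 6 5; -1 -1 2)], sign=-1
I_A²/I_B² = (1/286)/(5/429) = 3/10

3/10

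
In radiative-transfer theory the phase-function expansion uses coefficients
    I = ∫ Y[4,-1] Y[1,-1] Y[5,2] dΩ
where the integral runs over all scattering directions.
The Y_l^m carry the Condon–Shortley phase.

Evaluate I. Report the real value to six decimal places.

Checks pass: Σm=0; 10 even; l₃=5∈[3,5].
(2·4+1)(2·1+1)(2·5+1) = 297
Δ: 0! 8! 2! / 11! → 1/495
sum: t=0:+1/576 = 1/576
3j²(4 1 5; 0 0 0) = Δ·Π!·Σ² = 5/99  (sign -1)
sum: t=0:+1/1440 = 1/1440
3j²(4 1 5; -1 -1 2) = Δ·Π!·Σ² = 7/165  (sign -1)
combine: 4πI² = 297·5/99·7/165 = 7/11
take √, sign +1: I = 0.22503380

0.225034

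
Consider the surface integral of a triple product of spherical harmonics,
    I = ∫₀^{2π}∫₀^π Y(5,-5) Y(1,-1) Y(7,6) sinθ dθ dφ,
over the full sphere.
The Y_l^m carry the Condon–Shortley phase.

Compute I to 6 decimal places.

|5−1|≤7≤5+1 violated ⇒ I = 0

0.000000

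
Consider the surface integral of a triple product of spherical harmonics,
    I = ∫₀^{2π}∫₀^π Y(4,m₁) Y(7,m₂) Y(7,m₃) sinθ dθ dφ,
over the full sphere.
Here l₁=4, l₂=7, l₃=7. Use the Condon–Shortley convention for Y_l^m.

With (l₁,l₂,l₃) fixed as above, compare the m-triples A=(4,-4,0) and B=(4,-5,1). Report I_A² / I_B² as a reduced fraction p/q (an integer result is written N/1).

14/9

Same 4,7,7: normalisation and zero-m 3j drop out of the ratio.
A: Δ: 4! 4! 10! / 19! → 1/58198140; sum: t=0:+1/17418240 = 1/17418240; 3j²(4 7 7; 4 -4 0) = Δ·Π!·Σ² = 175/12597  (sign -1)
B: Δ: 4! 4! 10! / 19! → 1/58198140; sum: t=0:+1/46448640 = 1/46448640; 3j²(4 7 7; 4 -5 1) = Δ·Π!·Σ² = 75/8398  (sign +1)
I_A²/I_B² = (175/12597)/(75/8398) = 14/9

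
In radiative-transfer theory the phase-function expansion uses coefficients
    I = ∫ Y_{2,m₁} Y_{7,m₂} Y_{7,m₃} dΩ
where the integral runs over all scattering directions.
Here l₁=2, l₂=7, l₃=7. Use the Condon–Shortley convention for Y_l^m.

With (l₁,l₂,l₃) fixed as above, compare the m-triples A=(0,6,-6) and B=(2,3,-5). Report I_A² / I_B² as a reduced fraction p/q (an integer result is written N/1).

Same 2,7,7: normalisation and zero-m 3j drop out of the ratio.
A: Δ: 2! 2! 12! / 17! → 1/185640; sum: t=1:−1/479001600 t=2:+1/159667200 = 1/239500800; 3j²(2 7 7; 0 6 -6) = Δ·Π!·Σ² = 26/1785  (sign -1)
B: Δ: 2! 2! 12! / 17! → 1/185640; sum: t=0:+1/29030400 = 1/29030400; 3j²(2 7 7; 2 3 -5) = Δ·Π!·Σ² = 99/7735  (sign +1)
I_A²/I_B² = (26/1785)/(99/7735) = 338/297

338/297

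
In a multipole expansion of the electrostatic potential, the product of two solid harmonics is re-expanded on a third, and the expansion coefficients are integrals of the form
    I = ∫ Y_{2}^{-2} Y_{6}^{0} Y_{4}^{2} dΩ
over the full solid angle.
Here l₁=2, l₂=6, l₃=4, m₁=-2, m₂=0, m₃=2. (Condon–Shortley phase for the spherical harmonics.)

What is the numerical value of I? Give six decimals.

Rules hold: Σm=0, L=12 even, 4≤4≤8.
N = 5·13·9 = 585
Δ = 4!·0!·8!/13! = 1/6435
Racah Σ t=2..2: t=2:+1/2304 = 1/2304
⇒ 3j(2 6 4; 0 0 0)² = 5/143, sgn +1
Racah Σ t=4..4: t=4:+1/34560 = 1/34560
⇒ 3j(2 6 4; -2 0 2)² = 1/429, sgn +1
4πI² = N·(3j₀)²·(3jₘ)² = 75/1573
I = +1·√(0.0476796/4π) = 0.06159725

0.061597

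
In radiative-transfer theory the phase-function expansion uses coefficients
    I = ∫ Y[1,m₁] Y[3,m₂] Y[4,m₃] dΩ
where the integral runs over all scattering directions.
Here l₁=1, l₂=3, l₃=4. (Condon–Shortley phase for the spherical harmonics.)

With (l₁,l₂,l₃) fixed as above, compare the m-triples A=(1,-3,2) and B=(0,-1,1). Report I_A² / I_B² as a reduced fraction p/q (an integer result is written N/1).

1/15

l's match ⇒ only the (l;m) 3-j factors differ between A and B.
A: triangle coeff Δ(1,3,4) = 1/252; Σ_t [0,0]: t=0:+1/1440 = 1/1440; (3j)²=1/252 [(1 3 4; 1 -3 2)], sign=+1
B: triangle coeff Δ(1,3,4) = 1/252; Σ_t [0,0]: t=0:+1/48 = 1/48; (3j)²=5/84 [(1 3 4; 0 -1 1)], sign=-1
I_A²/I_B² = (1/252)/(5/84) = 1/15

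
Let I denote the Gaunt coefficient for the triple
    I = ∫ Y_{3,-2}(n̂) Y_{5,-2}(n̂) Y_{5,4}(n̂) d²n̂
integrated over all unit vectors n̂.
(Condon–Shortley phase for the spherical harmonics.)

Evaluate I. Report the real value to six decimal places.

Σlᵢ=13 odd — θ-integrand is odd under cosθ→−cosθ; I=0

0.000000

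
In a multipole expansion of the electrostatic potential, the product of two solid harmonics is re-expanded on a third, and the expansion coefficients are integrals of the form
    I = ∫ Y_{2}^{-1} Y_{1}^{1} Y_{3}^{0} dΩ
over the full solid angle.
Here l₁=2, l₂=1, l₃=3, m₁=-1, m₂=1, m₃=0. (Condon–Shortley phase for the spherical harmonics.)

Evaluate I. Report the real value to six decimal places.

0.143048

Checks pass: Σm=0; 6 even; l₃=3∈[1,3].
(2·2+1)(2·1+1)(2·3+1) = 105
Δ: 0! 4! 2! / 7! → 1/105
sum: t=0:+1/4 = 1/4
3j²(2 1 3; 0 0 0) = Δ·Π!·Σ² = 3/35  (sign -1)
sum: t=0:+1/12 = 1/12
3j²(2 1 3; -1 1 0) = Δ·Π!·Σ² = 1/35  (sign -1)
combine: 4πI² = 105·3/35·1/35 = 9/35
take √, sign +1: I = 0.14304817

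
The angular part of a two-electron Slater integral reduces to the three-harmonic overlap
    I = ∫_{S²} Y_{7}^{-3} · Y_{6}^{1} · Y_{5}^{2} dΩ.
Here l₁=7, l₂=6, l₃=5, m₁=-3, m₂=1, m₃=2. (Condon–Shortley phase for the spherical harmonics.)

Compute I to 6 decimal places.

-0.036891

Checks pass: Σm=0; 18 even; l₃=5∈[1,13].
(2·7+1)(2·6+1)(2·5+1) = 2145
Δ: 8! 6! 4! / 19! → 1/174594420
sum: t=2:+1/4147200 t=3:−1/207360 t=4:+1/82944 t=5:−1/207360 t=6:+1/4147200 = 1/345600
3j²(7 6 5; 0 0 0) = Δ·Π!·Σ² = 420/46189  (sign -1)
sum: t=4:+1/2488320 t=5:−1/345600 t=6:+1/414720 t=7:−1/4354560 = -1/3225600
3j²(7 6 5; -3 1 2) = Δ·Π!·Σ² = 81/92378  (sign +1)
combine: 4πI² = 2145·420/46189·81/92378 = 255150/14919047
take √, sign -1: I = -0.03689116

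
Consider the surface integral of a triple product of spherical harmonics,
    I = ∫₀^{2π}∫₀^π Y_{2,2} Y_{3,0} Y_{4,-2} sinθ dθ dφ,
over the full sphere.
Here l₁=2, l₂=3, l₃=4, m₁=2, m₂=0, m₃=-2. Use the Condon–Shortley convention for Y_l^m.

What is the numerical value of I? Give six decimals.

0.000000

Σlᵢ=9 odd — θ-integrand is odd under cosθ→−cosθ; I=0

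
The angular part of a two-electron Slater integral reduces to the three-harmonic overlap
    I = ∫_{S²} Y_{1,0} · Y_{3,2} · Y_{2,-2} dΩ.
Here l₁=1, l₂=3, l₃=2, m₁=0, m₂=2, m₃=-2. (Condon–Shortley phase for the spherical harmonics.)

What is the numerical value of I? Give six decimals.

Rules hold: Σm=0, L=6 even, 2≤2≤4.
N = 3·7·5 = 105
Δ = 2!·0!·4!/7! = 1/105
Racah Σ t=1..1: t=1:−1/4 = -1/4
⇒ 3j(1 3 2; 0 0 0)² = 3/35, sgn -1
Racah Σ t=1..1: t=1:−1/24 = -1/24
⇒ 3j(1 3 2; 0 2 -2)² = 1/21, sgn -1
4πI² = N·(3j₀)²·(3jₘ)² = 3/7
I = +1·√(0.428571/4π) = 0.18467439

0.184674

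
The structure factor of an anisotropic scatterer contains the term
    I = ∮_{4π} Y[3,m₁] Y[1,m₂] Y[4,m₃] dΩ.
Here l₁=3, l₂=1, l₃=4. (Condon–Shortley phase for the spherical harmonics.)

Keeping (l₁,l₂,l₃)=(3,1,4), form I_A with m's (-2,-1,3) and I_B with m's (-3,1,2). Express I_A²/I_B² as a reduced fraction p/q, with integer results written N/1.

Shared (l₁,l₂,l₃)=(3,1,4): N and (l;000)² cancel in I_A²/I_B².
A: Δ = 0!·6!·2!/9! = 1/252; Racah Σ t=0..0: t=0:+1/240 = 1/240; ⇒ 3j(3 1 4; -2 -1 3)² = 1/12, sgn -1
B: Δ = 0!·6!·2!/9! = 1/252; Racah Σ t=0..0: t=0:+1/1440 = 1/1440; ⇒ 3j(3 1 4; -3 1 2)² = 1/252, sgn +1
I_A²/I_B² = (1/12)/(1/252) = 21/1

21/1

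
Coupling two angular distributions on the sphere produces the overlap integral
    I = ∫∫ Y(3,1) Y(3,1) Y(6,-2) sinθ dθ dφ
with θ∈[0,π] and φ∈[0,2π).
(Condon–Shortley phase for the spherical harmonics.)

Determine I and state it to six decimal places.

0.242943

m-sum 0 ✓  L=12 even ✓  0≤6≤6 ✓
Π(2lᵢ+1) = 7×7×13 = 637
triangle coeff Δ(3,3,6) = 1/12012
Σ_t [0,0]: t=0:+1/1296 = 1/1296
(3j)²=100/3003 [(3 3 6; 0 0 0)], sign=+1
Σ_t [0,0]: t=0:+1/2304 = 1/2304
(3j)²=5/143 [(3 3 6; 1 1 -2)], sign=+1
⇒ 4πI² = 3500/4719
I = (+1)√(3500/4719/(4π)) = 0.24294284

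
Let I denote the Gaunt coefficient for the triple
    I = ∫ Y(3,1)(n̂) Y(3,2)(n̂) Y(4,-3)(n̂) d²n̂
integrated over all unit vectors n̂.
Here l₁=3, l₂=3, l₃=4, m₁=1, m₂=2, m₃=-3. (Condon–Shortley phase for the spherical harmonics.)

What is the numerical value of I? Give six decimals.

m-sum 0 ✓  L=10 even ✓  0≤4≤6 ✓
Π(2lᵢ+1) = 7×7×9 = 441
triangle coeff Δ(3,3,4) = 1/34650
Σ_t [0,2]: t=0:+1/72 t=1:−1/16 t=2:+1/72 = -5/144
(3j)²=2/77 [(3 3 4; 0 0 0)], sign=-1
Σ_t [1,2]: t=1:−1/144 t=2:+1/288 = -1/288
(3j)²=1/99 [(3 3 4; 1 2 -3)], sign=+1
⇒ 4πI² = 14/121
I = (-1)√(14/121/(4π)) = -0.09595473

-0.095955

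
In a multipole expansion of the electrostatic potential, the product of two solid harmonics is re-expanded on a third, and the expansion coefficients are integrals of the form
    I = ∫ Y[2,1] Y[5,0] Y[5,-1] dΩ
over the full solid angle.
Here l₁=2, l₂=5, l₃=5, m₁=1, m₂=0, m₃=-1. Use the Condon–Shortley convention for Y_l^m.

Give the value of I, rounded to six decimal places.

-0.036166

m-sum 0 ✓  L=12 even ✓  3≤5≤7 ✓
Π(2lᵢ+1) = 5×11×11 = 605
triangle coeff Δ(2,5,5) = 1/38610
Σ_t [0,2]: t=0:+1/2880 t=1:−1/576 t=2:+1/2880 = -1/960
(3j)²=10/429 [(2 5 5; 0 0 0)], sign=+1
Σ_t [0,1]: t=0:+1/1440 t=1:−1/1152 = -1/5760
(3j)²=1/858 [(2 5 5; 1 0 -1)], sign=-1
⇒ 4πI² = 25/1521
I = (-1)√(25/1521/(4π)) = -0.03616600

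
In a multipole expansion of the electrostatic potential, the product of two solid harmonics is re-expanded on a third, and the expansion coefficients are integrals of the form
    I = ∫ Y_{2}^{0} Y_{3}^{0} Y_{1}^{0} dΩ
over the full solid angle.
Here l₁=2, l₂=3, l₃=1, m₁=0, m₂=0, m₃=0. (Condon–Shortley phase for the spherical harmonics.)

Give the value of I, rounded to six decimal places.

0.247767

Rules hold: Σm=0, L=6 even, 1≤1≤5.
N = 5·7·3 = 105
Δ = 4!·0!·2!/7! = 1/105
Racah Σ t=2..2: t=2:+1/4 = 1/4
⇒ 3j(2 3 1; 0 0 0)² = 3/35, sgn -1
(m-triple is (0,0,0) — same symbol as above.)
4πI² = N·(3j₀)²·(3jₘ)² = 27/35
I = +1·√(0.771429/4π) = 0.24776670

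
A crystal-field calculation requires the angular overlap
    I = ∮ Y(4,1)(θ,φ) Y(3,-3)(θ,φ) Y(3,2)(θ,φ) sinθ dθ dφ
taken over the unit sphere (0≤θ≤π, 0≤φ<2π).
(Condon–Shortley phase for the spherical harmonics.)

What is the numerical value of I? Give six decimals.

Rules hold: Σm=0, L=10 even, 1≤3≤7.
N = 9·7·7 = 441
Δ = 4!·4!·2!/11! = 1/34650
Racah Σ t=1..3: t=1:−1/72 t=2:+1/16 t=3:−1/72 = 5/144
⇒ 3j(4 3 3; 0 0 0)² = 2/77, sgn -1
Racah Σ t=0..0: t=0:+1/288 = 1/288
⇒ 3j(4 3 3; 1 -3 2)² = 5/231, sgn -1
4πI² = N·(3j₀)²·(3jₘ)² = 30/121
I = +1·√(0.247934/4π) = 0.14046335

0.140463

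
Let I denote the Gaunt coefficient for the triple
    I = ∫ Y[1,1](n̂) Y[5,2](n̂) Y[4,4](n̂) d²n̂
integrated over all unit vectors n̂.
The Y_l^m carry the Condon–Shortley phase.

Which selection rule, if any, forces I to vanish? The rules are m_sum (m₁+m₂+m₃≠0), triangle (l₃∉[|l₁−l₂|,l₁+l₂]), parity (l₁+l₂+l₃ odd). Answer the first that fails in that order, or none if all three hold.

m_sum

azimuthal sum: 1 + 2 + 4 = 7  ✗
4 ≤ 4 ≤ 6 (triangle on l)
L = 1 + 5 + 4 = 10 (even)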